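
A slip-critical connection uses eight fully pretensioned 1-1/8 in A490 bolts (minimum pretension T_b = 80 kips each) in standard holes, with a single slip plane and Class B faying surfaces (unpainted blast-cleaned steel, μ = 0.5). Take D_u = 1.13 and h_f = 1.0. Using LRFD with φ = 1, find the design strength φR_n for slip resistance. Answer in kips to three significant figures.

362 kips

R_n = μ · D_u · h_f · T_b · n_s · n_b = 0.5 × 1.13 × 1.0 × 80 × 1 × 8 = 361.6 kips.
Design strength φR_n = 1 × 361.6 = 362 kips.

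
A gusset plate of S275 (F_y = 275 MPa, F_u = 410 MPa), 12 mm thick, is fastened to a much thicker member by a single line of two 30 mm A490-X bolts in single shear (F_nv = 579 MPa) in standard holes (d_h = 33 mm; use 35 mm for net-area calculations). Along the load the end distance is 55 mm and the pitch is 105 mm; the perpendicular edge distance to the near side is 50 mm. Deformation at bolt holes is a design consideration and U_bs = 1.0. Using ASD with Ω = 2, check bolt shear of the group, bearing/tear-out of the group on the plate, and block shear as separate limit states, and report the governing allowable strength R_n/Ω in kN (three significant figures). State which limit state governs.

Bolt shear: A_b = π·30²/4 = 706.9 mm²; R_n = 579 × 706.9 × 2 × 1 / 1000 = 818.5 kN → 818.5 / 2 = 409 kN.
Bearing: edge l_c = 38.5, r_n = 227.3 kN; interior l_c = 72, r_n = 354.2 kN; R_n = 227.3 + 1·354.2 = 581.5 kN → 291 kN.
Block shear: A_gv = 1920, A_nv = 1290, A_nt = 390 mm²; R_n = min(0.6F_uA_nv, 0.6F_yA_gv) + U_bs·F_u·A_nt = 476.7 kN → 238 kN.
Block shear governs: 238 kN.

238 kN (block shear governs)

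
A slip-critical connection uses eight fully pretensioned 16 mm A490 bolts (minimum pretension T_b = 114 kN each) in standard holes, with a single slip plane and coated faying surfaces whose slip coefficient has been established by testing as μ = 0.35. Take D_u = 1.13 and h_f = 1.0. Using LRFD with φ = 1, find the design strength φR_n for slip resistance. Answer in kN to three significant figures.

R_n = μ · D_u · h_f · T_b · n_s · n_b = 0.35 × 1.13 × 1.0 × 114 × 1 × 8 = 360.7 kN.
Design strength φR_n = 1 × 360.7 = 361 kN.

361 kN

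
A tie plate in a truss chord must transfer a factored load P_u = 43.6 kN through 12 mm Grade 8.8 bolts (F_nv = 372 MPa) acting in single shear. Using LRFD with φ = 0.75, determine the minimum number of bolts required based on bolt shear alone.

2 bolts

A_b = π·12²/4 = 113.1 mm².
Per-bolt design strength φR_n = 0.75 × 372 × 113.1 × 1 / 1000 = 31.55 kN.
n ≥ 43.6 / 31.55 = 1.382 → use 2 bolts.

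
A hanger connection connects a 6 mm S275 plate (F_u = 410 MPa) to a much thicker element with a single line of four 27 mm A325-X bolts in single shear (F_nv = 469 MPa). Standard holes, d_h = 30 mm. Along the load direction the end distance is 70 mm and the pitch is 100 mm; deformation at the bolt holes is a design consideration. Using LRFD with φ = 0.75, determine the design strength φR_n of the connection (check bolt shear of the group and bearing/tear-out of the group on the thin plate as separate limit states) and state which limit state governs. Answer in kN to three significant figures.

478 kN (bearing governs)

Bolt shear: A_b = π·27²/4 = 572.6 mm²; R_n = 469 × 572.6 × 4 × 1 / 1000 = 1074 kN → 0.75 × 1074 = 806 kN.
Bearing (1.2 l_c t F_u ≤ 2.4 d t F_u): upper limit = 2.4·27·6·410 / 1000 = 159.4 kN.
  Edge l_c = 70 − 30/2 = 55 → r_n = 159.4 kN; interior l_c = 100 − 30 = 70 → r_n = 159.4 kN.
  R_n,bearing = 1·159.4 + 3·159.4 = 637.6 kN → 0.75 × 637.6 = 478 kN.
Bearing governs: 478 kN.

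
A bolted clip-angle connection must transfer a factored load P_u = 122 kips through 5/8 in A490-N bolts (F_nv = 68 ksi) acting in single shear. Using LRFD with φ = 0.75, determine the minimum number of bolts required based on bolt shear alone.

8 bolts

A_b = π·0.625²/4 = 0.3068 in².
Per-bolt design strength φR_n = 0.75 × 68 × 0.3068 × 1 = 15.65 kips.
n ≥ 122 / 15.65 = 7.797 → use 8 bolts.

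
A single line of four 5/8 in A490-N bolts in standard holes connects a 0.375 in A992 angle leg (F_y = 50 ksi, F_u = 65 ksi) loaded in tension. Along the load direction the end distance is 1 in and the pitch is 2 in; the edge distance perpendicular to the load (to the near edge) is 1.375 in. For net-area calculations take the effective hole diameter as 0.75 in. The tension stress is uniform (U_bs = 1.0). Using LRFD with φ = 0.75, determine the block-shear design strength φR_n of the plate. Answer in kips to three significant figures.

66.3 kips

Shear plane L_v = 1 + 3·2 = 7 in; A_gv = 7 × 0.375 = 2.625 in².
A_nv = (7 − 3.5·0.75) × 0.375 = 1.641 in².
A_nt = (1.375 − 0.5·0.75) × 0.375 = 0.375 in².
0.6 F_u A_nv = 63.98 kips; 0.6 F_y A_gv = 78.75 kips → shear rupture governs the shear term.
R_n = 63.98 + 1.0 × 65 × 0.375 = 88.36 kips.
Design strength φR_n = 0.75 × 88.36 = 66.3 kips.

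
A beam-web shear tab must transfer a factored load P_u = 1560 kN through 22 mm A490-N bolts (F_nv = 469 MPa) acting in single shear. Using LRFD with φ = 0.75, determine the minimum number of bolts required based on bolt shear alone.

A_b = π·22²/4 = 380.1 mm².
Per-bolt design strength φR_n = 0.75 × 469 × 380.1 × 1 / 1000 = 133.7 kN.
n ≥ 1560 / 133.7 = 11.67 → use 12 bolts.

12 bolts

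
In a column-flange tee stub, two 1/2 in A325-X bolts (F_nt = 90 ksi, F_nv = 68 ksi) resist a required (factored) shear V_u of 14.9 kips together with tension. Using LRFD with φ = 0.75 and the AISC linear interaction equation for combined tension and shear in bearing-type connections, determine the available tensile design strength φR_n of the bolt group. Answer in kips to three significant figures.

A_b = π·0.5²/4 = 0.1963 in²; f_rv = 14.9 / (2 × 0.1963) = 37.94 ksi.
F'_nt = 1.3 F_nt − (F_nt / φF_nv) f_rv = 1.3·90 − (90/(0.75·68))·37.94 = 50.04 ksi, capped at F_nt → F'_nt = 50.04 ksi.
R_n = F'_nt · A_b · n = 50.04 × 0.1963 × 2 = 19.65 kips.
Design strength φR_n = 0.75 × 19.65 = 14.7 kips.

14.7 kips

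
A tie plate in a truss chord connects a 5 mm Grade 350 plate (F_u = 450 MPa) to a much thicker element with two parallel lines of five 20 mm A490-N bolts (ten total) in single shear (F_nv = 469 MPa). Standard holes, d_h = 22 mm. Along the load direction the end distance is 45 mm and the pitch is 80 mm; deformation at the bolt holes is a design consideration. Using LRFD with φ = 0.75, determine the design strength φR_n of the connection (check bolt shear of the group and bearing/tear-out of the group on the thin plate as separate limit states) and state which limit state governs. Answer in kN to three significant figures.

Bolt shear: A_b = π·20²/4 = 314.2 mm²; R_n = 469 × 314.2 × 10 × 1 / 1000 = 1473 kN → 0.75 × 1473 = 1110 kN.
Bearing (1.2 l_c t F_u ≤ 2.4 d t F_u): upper limit = 2.4·20·5·450 / 1000 = 108 kN.
  Edge l_c = 45 − 22/2 = 34 → r_n = 91.8 kN; interior l_c = 80 − 22 = 58 → r_n = 108 kN.
  R_n,bearing = 2·91.8 + 8·108 = 1048 kN → 0.75 × 1048 = 786 kN.
Bearing governs: 786 kN.

786 kN (bearing governs)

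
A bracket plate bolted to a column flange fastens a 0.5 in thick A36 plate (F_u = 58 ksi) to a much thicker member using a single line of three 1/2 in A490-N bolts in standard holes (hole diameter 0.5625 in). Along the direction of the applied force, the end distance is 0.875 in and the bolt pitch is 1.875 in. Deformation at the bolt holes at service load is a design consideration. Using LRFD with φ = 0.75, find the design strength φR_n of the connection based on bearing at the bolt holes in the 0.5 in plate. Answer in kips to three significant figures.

67.7 kips

Per bolt r_n = 1.2 l_c t F_u ≤ 2.4 d t F_u; upper limit = 2.4 × 0.5 × 0.5 × 58 = 34.8 kips.
Edge bolt: l_c = 0.875 − 0.5625/2 = 0.5938 in → 1.2 × 0.5938 × 0.5 × 58 = 20.66 → r_n = 20.66 kips.
Interior bolts: l_c = 1.875 − 0.5625 = 1.312 in → 1.2 × 1.312 × 0.5 × 58 = 45.67 → r_n = 34.8 kips.
R_n = 1 × 20.66 + 2 × 34.8 = 90.26 kips.
Design strength φR_n = 0.75 × 90.26 = 67.7 kips.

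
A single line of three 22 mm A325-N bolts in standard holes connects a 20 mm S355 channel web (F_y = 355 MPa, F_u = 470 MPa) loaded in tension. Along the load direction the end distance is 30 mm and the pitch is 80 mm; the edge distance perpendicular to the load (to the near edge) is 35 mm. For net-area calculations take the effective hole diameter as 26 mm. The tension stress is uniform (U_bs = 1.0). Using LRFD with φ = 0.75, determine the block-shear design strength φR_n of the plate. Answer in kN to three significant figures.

Shear plane L_v = 30 + 2·80 = 190 mm; A_gv = 190 × 20 = 3800 mm².
A_nv = (190 − 2.5·26) × 20 = 2500 mm².
A_nt = (35 − 0.5·26) × 20 = 440 mm².
0.6 F_u A_nv = 705 kN; 0.6 F_y A_gv = 809.4 kN → shear rupture governs the shear term.
R_n = 705 + 1.0 × 470 × 440 / 1000 = 911.8 kN.
Design strength φR_n = 0.75 × 911.8 = 684 kN.

684 kN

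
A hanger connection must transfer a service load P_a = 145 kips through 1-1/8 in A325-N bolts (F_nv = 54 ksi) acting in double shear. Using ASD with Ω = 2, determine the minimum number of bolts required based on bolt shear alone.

A_b = π·1.125²/4 = 0.994 in².
Per-bolt allowable strength R_n/Ω = 54 × 0.994 × 2 / 2 = 53.68 kips.
n ≥ 145 / 53.68 = 2.701 → use 3 bolts.

3 bolts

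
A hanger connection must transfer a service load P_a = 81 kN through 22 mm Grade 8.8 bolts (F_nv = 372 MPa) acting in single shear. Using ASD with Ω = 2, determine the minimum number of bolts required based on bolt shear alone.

2 bolts

A_b = π·22²/4 = 380.1 mm².
Per-bolt allowable strength R_n/Ω = 372 × 380.1 × 1 / 1000 / 2 = 70.7 kN.
n ≥ 81 / 70.7 = 1.146 → use 2 bolts.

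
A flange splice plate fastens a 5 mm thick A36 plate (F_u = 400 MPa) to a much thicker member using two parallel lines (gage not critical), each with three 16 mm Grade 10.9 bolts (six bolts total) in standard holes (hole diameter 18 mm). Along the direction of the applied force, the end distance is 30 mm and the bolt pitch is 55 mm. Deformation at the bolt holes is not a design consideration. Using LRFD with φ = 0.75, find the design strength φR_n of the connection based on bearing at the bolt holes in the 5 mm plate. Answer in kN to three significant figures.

382 kN

Per bolt r_n = 1.5 l_c t F_u ≤ 3.0 d t F_u; upper limit = 3.0 × 16 × 5 × 400 / 1000 = 96 kN.
Edge bolt: l_c = 30 − 18/2 = 21 mm → 1.5 × 21 × 5 × 400 / 1000 = 63 → r_n = 63 kN.
Interior bolts: l_c = 55 − 18 = 37 mm → 1.5 × 37 × 5 × 400 / 1000 = 111 → r_n = 96 kN.
R_n = 2 × 63 + 4 × 96 = 510 kN.
Design strength φR_n = 0.75 × 510 = 382 kN.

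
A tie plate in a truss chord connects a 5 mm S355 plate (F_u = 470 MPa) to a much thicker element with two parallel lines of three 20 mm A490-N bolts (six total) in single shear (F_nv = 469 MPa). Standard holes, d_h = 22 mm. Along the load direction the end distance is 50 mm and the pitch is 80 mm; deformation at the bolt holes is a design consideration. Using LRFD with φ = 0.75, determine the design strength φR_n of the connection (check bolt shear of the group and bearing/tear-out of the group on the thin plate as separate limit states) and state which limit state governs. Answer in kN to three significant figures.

Bolt shear: A_b = π·20²/4 = 314.2 mm²; R_n = 469 × 314.2 × 6 × 1 / 1000 = 884 kN → 0.75 × 884 = 663 kN.
Bearing (1.2 l_c t F_u ≤ 2.4 d t F_u): upper limit = 2.4·20·5·470 / 1000 = 112.8 kN.
  Edge l_c = 50 − 22/2 = 39 → r_n = 110 kN; interior l_c = 80 − 22 = 58 → r_n = 112.8 kN.
  R_n,bearing = 2·110 + 4·112.8 = 671.2 kN → 0.75 × 671.2 = 503 kN.
Bearing governs: 503 kN.

503 kN (bearing governs)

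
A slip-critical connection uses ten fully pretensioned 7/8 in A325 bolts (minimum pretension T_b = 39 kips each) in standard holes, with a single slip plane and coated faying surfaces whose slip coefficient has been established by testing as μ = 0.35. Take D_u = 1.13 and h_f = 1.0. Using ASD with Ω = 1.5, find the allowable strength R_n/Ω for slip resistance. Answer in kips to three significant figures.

R_n = μ · D_u · h_f · T_b · n_s · n_b = 0.35 × 1.13 × 1.0 × 39 × 1 × 10 = 154.2 kips.
Allowable strength R_n/Ω = 154.2 / 1.5 = 103 kips.

103 kips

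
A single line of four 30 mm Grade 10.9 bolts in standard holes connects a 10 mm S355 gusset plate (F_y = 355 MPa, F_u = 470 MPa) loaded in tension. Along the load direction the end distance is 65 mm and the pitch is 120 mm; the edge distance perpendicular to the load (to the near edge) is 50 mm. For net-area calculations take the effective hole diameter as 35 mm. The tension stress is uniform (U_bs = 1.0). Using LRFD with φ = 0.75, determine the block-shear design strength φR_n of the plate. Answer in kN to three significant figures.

754 kN

Shear plane L_v = 65 + 3·120 = 425 mm; A_gv = 425 × 10 = 4250 mm².
A_nv = (425 − 3.5·35) × 10 = 3025 mm².
A_nt = (50 − 0.5·35) × 10 = 325 mm².
0.6 F_u A_nv = 853.1 kN; 0.6 F_y A_gv = 905.2 kN → shear rupture governs the shear term.
R_n = 853.1 + 1.0 × 470 × 325 / 1000 = 1006 kN.
Design strength φR_n = 0.75 × 1006 = 754 kN.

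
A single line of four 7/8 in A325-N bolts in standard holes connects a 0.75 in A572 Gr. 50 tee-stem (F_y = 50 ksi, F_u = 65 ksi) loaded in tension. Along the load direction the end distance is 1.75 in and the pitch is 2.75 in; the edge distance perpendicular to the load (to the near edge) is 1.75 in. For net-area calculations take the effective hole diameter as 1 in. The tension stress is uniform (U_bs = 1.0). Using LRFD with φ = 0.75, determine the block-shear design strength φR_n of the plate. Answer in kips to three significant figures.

Shear plane L_v = 1.75 + 3·2.75 = 10 in; A_gv = 10 × 0.75 = 7.5 in².
A_nv = (10 − 3.5·1) × 0.75 = 4.875 in².
A_nt = (1.75 − 0.5·1) × 0.75 = 0.9375 in².
0.6 F_u A_nv = 190.1 kips; 0.6 F_y A_gv = 225 kips → shear rupture governs the shear term.
R_n = 190.1 + 1.0 × 65 × 0.9375 = 251.1 kips.
Design strength φR_n = 0.75 × 251.1 = 188 kips.

188 kips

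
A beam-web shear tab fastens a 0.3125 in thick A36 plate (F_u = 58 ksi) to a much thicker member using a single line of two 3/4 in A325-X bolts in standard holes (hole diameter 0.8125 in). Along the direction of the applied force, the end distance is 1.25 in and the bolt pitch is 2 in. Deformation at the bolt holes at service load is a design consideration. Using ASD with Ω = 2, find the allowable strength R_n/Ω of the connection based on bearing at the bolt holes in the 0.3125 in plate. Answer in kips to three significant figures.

Per bolt r_n = 1.2 l_c t F_u ≤ 2.4 d t F_u; upper limit = 2.4 × 0.75 × 0.3125 × 58 = 32.62 kips.
Edge bolt: l_c = 1.25 − 0.8125/2 = 0.8438 in → 1.2 × 0.8438 × 0.3125 × 58 = 18.35 → r_n = 18.35 kips.
Interior bolts: l_c = 2 − 0.8125 = 1.188 in → 1.2 × 1.188 × 0.3125 × 58 = 25.83 → r_n = 25.83 kips.
R_n = 1 × 18.35 + 1 × 25.83 = 44.18 kips.
Allowable strength R_n/Ω = 44.18 / 2 = 22.1 kips.

22.1 kips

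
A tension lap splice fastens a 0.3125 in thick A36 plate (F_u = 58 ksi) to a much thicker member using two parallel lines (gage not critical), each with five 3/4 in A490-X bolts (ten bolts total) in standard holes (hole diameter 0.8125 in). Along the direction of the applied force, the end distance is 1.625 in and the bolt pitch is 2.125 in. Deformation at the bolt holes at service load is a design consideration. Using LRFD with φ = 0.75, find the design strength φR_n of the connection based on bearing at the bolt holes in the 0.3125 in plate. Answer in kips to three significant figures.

211 kips

Per bolt r_n = 1.2 l_c t F_u ≤ 2.4 d t F_u; upper limit = 2.4 × 0.75 × 0.3125 × 58 = 32.62 kips.
Edge bolt: l_c = 1.625 − 0.8125/2 = 1.219 in → 1.2 × 1.219 × 0.3125 × 58 = 26.51 → r_n = 26.51 kips.
Interior bolts: l_c = 2.125 − 0.8125 = 1.312 in → 1.2 × 1.312 × 0.3125 × 58 = 28.55 → r_n = 28.55 kips.
R_n = 2 × 26.51 + 8 × 28.55 = 281.4 kips.
Design strength φR_n = 0.75 × 281.4 = 211 kips.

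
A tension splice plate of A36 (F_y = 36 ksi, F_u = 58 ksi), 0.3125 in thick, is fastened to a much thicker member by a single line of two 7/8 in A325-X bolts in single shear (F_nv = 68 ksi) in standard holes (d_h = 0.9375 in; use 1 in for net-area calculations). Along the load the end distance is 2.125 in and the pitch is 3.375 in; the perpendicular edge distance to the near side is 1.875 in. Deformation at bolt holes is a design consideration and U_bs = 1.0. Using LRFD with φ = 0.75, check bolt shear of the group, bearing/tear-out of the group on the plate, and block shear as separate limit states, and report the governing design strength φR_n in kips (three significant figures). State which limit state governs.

46.5 kips (block shear governs)

Bolt shear: A_b = π·0.875²/4 = 0.6013 in²; R_n = 68 × 0.6013 × 2 × 1 = 81.78 kips → 0.75 × 81.78 = 61.3 kips.
Bearing: edge l_c = 1.656, r_n = 36.02 kips; interior l_c = 2.438, r_n = 38.06 kips; R_n = 36.02 + 1·38.06 = 74.09 kips → 55.6 kips.
Block shear: A_gv = 1.719, A_nv = 1.25, A_nt = 0.4297 in²; R_n = min(0.6F_uA_nv, 0.6F_yA_gv) + U_bs·F_u·A_nt = 62.05 kips → 46.5 kips.
Block shear governs: 46.5 kips.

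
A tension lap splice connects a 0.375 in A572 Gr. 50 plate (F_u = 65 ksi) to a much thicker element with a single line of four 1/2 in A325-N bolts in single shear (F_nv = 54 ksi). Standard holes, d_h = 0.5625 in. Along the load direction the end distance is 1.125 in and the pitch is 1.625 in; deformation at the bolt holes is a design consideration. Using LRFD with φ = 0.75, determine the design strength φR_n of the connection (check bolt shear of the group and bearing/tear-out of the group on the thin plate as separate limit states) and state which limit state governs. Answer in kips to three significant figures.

Bolt shear: A_b = π·0.5²/4 = 0.1963 in²; R_n = 54 × 0.1963 × 4 × 1 = 42.41 kips → 0.75 × 42.41 = 31.8 kips.
Bearing (1.2 l_c t F_u ≤ 2.4 d t F_u): upper limit = 2.4·0.5·0.375·65 = 29.25 kips.
  Edge l_c = 1.125 − 0.5625/2 = 0.8438 → r_n = 24.68 kips; interior l_c = 1.625 − 0.5625 = 1.062 → r_n = 29.25 kips.
  R_n,bearing = 1·24.68 + 3·29.25 = 112.4 kips → 0.75 × 112.4 = 84.3 kips.
Bolt shear governs: 31.8 kips.

31.8 kips (bolt shear governs)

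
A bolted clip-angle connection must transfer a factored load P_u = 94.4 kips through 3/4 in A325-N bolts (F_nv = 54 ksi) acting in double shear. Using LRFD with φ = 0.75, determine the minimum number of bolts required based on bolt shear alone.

3 bolts

A_b = π·0.75²/4 = 0.4418 in².
Per-bolt design strength φR_n = 0.75 × 54 × 0.4418 × 2 = 35.78 kips.
n ≥ 94.4 / 35.78 = 2.638 → use 3 bolts.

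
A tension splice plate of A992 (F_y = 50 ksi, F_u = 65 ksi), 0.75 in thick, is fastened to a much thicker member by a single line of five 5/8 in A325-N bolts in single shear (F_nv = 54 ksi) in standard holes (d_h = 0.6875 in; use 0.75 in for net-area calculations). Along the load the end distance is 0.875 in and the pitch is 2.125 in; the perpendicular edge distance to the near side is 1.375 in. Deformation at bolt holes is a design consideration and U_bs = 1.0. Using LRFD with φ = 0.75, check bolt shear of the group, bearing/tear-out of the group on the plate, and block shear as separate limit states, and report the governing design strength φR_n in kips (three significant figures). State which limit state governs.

62.1 kips (bolt shear governs)

Bolt shear: A_b = π·0.625²/4 = 0.3068 in²; R_n = 54 × 0.3068 × 5 × 1 = 82.83 kips → 0.75 × 82.83 = 62.1 kips.
Bearing: edge l_c = 0.5312, r_n = 31.08 kips; interior l_c = 1.438, r_n = 73.12 kips; R_n = 31.08 + 4·73.12 = 323.6 kips → 243 kips.
Block shear: A_gv = 7.031, A_nv = 4.5, A_nt = 0.75 in²; R_n = min(0.6F_uA_nv, 0.6F_yA_gv) + U_bs·F_u·A_nt = 224.2 kips → 168 kips.
Bolt shear governs: 62.1 kips.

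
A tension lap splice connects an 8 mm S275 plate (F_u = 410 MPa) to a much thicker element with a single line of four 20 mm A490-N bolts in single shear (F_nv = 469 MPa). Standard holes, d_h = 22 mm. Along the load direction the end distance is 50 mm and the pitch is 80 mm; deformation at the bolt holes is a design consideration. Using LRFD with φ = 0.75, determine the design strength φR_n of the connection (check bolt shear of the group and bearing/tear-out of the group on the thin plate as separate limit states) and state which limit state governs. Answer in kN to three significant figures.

Bolt shear: A_b = π·20²/4 = 314.2 mm²; R_n = 469 × 314.2 × 4 × 1 / 1000 = 589.4 kN → 0.75 × 589.4 = 442 kN.
Bearing (1.2 l_c t F_u ≤ 2.4 d t F_u): upper limit = 2.4·20·8·410 / 1000 = 157.4 kN.
  Edge l_c = 50 − 22/2 = 39 → r_n = 153.5 kN; interior l_c = 80 − 22 = 58 → r_n = 157.4 kN.
  R_n,bearing = 1·153.5 + 3·157.4 = 625.8 kN → 0.75 × 625.8 = 469 kN.
Bolt shear governs: 442 kN.

442 kN (bolt shear governs)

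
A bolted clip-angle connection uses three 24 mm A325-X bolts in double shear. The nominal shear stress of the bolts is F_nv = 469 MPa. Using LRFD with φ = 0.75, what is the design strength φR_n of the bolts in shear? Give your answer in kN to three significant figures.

955 kN

A_b = π × 24² / 4 = 452.4 mm².
R_n = F_nv · A_b · n · n_s = 469 × 452.4 × 3 × 2 / 1000 = 1273 kN.
Design strength φR_n = 0.75 × 1273 = 955 kN.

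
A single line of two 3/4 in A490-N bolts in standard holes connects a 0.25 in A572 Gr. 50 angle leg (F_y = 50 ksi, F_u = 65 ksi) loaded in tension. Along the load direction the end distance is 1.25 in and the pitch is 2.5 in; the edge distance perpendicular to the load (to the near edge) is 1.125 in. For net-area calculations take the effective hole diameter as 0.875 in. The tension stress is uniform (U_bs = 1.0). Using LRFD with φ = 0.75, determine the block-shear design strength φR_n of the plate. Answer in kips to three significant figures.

Shear plane L_v = 1.25 + 1·2.5 = 3.75 in; A_gv = 3.75 × 0.25 = 0.9375 in².
A_nv = (3.75 − 1.5·0.875) × 0.25 = 0.6094 in².
A_nt = (1.125 − 0.5·0.875) × 0.25 = 0.1719 in².
0.6 F_u A_nv = 23.77 kips; 0.6 F_y A_gv = 28.12 kips → shear rupture governs the shear term.
R_n = 23.77 + 1.0 × 65 × 0.1719 = 34.94 kips.
Design strength φR_n = 0.75 × 34.94 = 26.2 kips.

26.2 kips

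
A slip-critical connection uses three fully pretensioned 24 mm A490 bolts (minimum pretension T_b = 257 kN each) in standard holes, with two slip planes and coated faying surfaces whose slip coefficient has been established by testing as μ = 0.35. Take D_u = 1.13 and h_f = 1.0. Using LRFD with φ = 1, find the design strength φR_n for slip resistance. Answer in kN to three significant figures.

R_n = μ · D_u · h_f · T_b · n_s · n_b = 0.35 × 1.13 × 1.0 × 257 × 2 × 3 = 609.9 kN.
Design strength φR_n = 1 × 609.9 = 610 kN.

610 kN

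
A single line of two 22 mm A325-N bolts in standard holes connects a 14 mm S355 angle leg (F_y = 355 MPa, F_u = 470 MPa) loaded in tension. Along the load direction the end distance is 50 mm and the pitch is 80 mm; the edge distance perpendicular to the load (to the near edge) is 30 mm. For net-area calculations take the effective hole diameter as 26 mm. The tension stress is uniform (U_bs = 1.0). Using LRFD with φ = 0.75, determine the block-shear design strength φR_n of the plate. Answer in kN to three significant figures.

353 kN

Shear plane L_v = 50 + 1·80 = 130 mm; A_gv = 130 × 14 = 1820 mm².
A_nv = (130 − 1.5·26) × 14 = 1274 mm².
A_nt = (30 − 0.5·26) × 14 = 238 mm².
0.6 F_u A_nv = 359.3 kN; 0.6 F_y A_gv = 387.7 kN → shear rupture governs the shear term.
R_n = 359.3 + 1.0 × 470 × 238 / 1000 = 471.1 kN.
Design strength φR_n = 0.75 × 471.1 = 353 kN.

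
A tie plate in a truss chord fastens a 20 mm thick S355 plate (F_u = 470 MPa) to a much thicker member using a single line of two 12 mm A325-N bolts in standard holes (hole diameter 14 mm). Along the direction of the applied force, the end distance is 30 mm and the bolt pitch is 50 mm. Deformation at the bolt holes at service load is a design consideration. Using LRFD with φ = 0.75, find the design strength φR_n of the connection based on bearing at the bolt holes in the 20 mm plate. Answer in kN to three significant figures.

Per bolt r_n = 1.2 l_c t F_u ≤ 2.4 d t F_u; upper limit = 2.4 × 12 × 20 × 470 / 1000 = 270.7 kN.
Edge bolt: l_c = 30 − 14/2 = 23 mm → 1.2 × 23 × 20 × 470 / 1000 = 259.4 → r_n = 259.4 kN.
Interior bolts: l_c = 50 − 14 = 36 mm → 1.2 × 36 × 20 × 470 / 1000 = 406.1 → r_n = 270.7 kN.
R_n = 1 × 259.4 + 1 × 270.7 = 530.2 kN.
Design strength φR_n = 0.75 × 530.2 = 398 kN.

398 kN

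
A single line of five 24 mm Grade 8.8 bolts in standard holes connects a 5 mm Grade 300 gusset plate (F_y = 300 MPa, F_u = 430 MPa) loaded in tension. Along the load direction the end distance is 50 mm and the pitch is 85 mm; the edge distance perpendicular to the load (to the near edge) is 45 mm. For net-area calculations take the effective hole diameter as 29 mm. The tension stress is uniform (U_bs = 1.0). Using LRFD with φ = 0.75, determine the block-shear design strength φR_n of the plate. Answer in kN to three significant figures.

300 kN

Shear plane L_v = 50 + 4·85 = 390 mm; A_gv = 390 × 5 = 1950 mm².
A_nv = (390 − 4.5·29) × 5 = 1298 mm².
A_nt = (45 − 0.5·29) × 5 = 152.5 mm².
0.6 F_u A_nv = 334.8 kN; 0.6 F_y A_gv = 351 kN → shear rupture governs the shear term.
R_n = 334.8 + 1.0 × 430 × 152.5 / 1000 = 400.3 kN.
Design strength φR_n = 0.75 × 400.3 = 300 kN.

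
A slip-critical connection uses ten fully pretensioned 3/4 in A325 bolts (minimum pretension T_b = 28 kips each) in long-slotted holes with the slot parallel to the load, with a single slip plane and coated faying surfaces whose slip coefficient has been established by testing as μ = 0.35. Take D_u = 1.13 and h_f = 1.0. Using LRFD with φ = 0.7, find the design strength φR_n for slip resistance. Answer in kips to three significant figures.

R_n = μ · D_u · h_f · T_b · n_s · n_b = 0.35 × 1.13 × 1.0 × 28 × 1 × 10 = 110.7 kips.
Design strength φR_n = 0.7 × 110.7 = 77.5 kips.

77.5 kips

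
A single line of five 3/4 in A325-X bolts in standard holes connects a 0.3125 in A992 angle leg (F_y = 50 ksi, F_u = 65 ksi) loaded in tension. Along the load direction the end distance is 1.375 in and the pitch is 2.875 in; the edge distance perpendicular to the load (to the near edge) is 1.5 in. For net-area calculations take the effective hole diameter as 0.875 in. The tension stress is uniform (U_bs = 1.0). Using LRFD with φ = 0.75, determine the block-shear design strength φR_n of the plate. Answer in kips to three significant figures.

97.9 kips

Shear plane L_v = 1.375 + 4·2.875 = 12.88 in; A_gv = 12.88 × 0.3125 = 4.023 in².
A_nv = (12.88 − 4.5·0.875) × 0.3125 = 2.793 in².
A_nt = (1.5 − 0.5·0.875) × 0.3125 = 0.332 in².
0.6 F_u A_nv = 108.9 kips; 0.6 F_y A_gv = 120.7 kips → shear rupture governs the shear term.
R_n = 108.9 + 1.0 × 65 × 0.332 = 130.5 kips.
Design strength φR_n = 0.75 × 130.5 = 97.9 kips.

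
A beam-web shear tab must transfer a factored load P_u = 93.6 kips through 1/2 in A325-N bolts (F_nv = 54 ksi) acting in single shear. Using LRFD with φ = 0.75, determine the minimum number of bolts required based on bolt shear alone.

12 bolts

A_b = π·0.5²/4 = 0.1963 in².
Per-bolt design strength φR_n = 0.75 × 54 × 0.1963 × 1 = 7.952 kips.
n ≥ 93.6 / 7.952 = 11.77 → use 12 bolts.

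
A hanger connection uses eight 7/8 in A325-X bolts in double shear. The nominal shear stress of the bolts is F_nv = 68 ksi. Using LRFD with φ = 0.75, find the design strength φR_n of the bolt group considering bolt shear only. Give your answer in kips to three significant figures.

491 kips

A_b = π × 0.875² / 4 = 0.6013 in².
R_n = F_nv · A_b · n · n_s = 68 × 0.6013 × 8 × 2 = 654.2 kips.
Design strength φR_n = 0.75 × 654.2 = 491 kips.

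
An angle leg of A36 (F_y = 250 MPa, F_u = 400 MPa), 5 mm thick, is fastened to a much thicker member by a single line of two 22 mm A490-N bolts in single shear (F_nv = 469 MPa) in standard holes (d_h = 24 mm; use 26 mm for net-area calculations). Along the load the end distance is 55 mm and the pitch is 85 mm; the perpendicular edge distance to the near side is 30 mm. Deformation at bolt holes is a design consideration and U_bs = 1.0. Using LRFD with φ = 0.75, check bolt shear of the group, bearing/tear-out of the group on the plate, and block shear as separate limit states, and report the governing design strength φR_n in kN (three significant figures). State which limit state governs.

104 kN (block shear governs)

Bolt shear: A_b = π·22²/4 = 380.1 mm²; R_n = 469 × 380.1 × 2 × 1 / 1000 = 356.6 kN → 0.75 × 356.6 = 267 kN.
Bearing: edge l_c = 43, r_n = 103.2 kN; interior l_c = 61, r_n = 105.6 kN; R_n = 103.2 + 1·105.6 = 208.8 kN → 157 kN.
Block shear: A_gv = 700, A_nv = 505, A_nt = 85 mm²; R_n = min(0.6F_uA_nv, 0.6F_yA_gv) + U_bs·F_u·A_nt = 139 kN → 104 kN.
Block shear governs: 104 kN.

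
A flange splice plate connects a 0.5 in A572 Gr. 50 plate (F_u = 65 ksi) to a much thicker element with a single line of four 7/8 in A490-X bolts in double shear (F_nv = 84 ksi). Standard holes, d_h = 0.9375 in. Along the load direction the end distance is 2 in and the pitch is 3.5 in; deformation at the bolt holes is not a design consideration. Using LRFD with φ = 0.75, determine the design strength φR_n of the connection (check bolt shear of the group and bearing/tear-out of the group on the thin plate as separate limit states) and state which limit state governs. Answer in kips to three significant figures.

Bolt shear: A_b = π·0.875²/4 = 0.6013 in²; R_n = 84 × 0.6013 × 4 × 2 = 404.1 kips → 0.75 × 404.1 = 303 kips.
Bearing (1.5 l_c t F_u ≤ 3.0 d t F_u): upper limit = 3.0·0.875·0.5·65 = 85.31 kips.
  Edge l_c = 2 − 0.9375/2 = 1.531 → r_n = 74.65 kips; interior l_c = 3.5 − 0.9375 = 2.562 → r_n = 85.31 kips.
  R_n,bearing = 1·74.65 + 3·85.31 = 330.6 kips → 0.75 × 330.6 = 248 kips.
Bearing governs: 248 kips.

248 kips (bearing governs)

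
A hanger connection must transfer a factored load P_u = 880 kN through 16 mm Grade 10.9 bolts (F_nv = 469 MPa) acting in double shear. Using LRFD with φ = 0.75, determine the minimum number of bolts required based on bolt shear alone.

A_b = π·16²/4 = 201.1 mm².
Per-bolt design strength φR_n = 0.75 × 469 × 201.1 × 2 / 1000 = 141.4 kN.
n ≥ 880 / 141.4 = 6.221 → use 7 bolts.

7 bolts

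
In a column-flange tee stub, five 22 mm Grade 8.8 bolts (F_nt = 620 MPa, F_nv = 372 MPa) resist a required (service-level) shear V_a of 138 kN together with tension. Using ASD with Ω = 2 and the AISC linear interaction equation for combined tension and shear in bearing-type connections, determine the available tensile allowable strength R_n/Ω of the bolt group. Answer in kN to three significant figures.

536 kN

A_b = π·22²/4 = 380.1 mm²; f_rv = 138 × 1000 / (5 × 380.1) = 72.61 MPa.
F'_nt = 1.3 F_nt − (Ω F_nt / F_nv) f_rv = 1.3·620 − (2·620/372)·72.61 = 564 MPa, capped at F_nt → F'_nt = 564 MPa.
R_n = F'_nt · A_b · n = 564 × 380.1 × 5 / 1000 = 1072 kN.
Allowable strength R_n/Ω = 1072 / 2 = 536 kN.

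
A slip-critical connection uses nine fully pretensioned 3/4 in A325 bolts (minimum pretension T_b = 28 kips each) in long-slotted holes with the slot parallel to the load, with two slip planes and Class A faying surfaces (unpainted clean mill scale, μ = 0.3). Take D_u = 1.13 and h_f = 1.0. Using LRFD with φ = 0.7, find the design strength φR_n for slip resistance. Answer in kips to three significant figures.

R_n = μ · D_u · h_f · T_b · n_s · n_b = 0.3 × 1.13 × 1.0 × 28 × 2 × 9 = 170.9 kips.
Design strength φR_n = 0.7 × 170.9 = 120 kips.

120 kips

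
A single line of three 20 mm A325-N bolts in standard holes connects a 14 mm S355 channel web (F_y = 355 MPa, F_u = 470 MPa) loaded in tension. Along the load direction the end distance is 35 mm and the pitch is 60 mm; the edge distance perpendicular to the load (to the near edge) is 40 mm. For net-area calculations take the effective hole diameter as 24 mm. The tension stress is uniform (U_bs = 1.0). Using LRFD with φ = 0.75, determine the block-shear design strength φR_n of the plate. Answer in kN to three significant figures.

Shear plane L_v = 35 + 2·60 = 155 mm; A_gv = 155 × 14 = 2170 mm².
A_nv = (155 − 2.5·24) × 14 = 1330 mm².
A_nt = (40 − 0.5·24) × 14 = 392 mm².
0.6 F_u A_nv = 375.1 kN; 0.6 F_y A_gv = 462.2 kN → shear rupture governs the shear term.
R_n = 375.1 + 1.0 × 470 × 392 / 1000 = 559.3 kN.
Design strength φR_n = 0.75 × 559.3 = 419 kN.

419 kN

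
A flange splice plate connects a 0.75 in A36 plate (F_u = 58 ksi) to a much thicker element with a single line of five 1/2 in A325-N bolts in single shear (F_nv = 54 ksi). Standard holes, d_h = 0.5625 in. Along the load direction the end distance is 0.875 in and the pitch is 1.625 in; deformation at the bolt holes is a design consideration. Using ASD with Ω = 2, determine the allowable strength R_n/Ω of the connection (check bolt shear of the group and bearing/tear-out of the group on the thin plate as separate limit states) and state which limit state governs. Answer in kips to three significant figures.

Bolt shear: A_b = π·0.5²/4 = 0.1963 in²; R_n = 54 × 0.1963 × 5 × 1 = 53.01 kips → 53.01 / 2 = 26.5 kips.
Bearing (1.2 l_c t F_u ≤ 2.4 d t F_u): upper limit = 2.4·0.5·0.75·58 = 52.2 kips.
  Edge l_c = 0.875 − 0.5625/2 = 0.5938 → r_n = 30.99 kips; interior l_c = 1.625 − 0.5625 = 1.062 → r_n = 52.2 kips.
  R_n,bearing = 1·30.99 + 4·52.2 = 239.8 kips → 239.8 / 2 = 120 kips.
Bolt shear governs: 26.5 kips.

26.5 kips (bolt shear governs)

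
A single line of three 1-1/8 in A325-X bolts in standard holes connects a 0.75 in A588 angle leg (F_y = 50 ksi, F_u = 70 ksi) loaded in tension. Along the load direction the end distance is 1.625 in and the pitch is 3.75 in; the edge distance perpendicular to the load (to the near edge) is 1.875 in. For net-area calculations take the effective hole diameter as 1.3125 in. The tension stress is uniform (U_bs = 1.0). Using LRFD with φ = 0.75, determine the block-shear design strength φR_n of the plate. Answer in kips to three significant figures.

186 kips

Shear plane L_v = 1.625 + 2·3.75 = 9.125 in; A_gv = 9.125 × 0.75 = 6.844 in².
A_nv = (9.125 − 2.5·1.3125) × 0.75 = 4.383 in².
A_nt = (1.875 − 0.5·1.3125) × 0.75 = 0.9141 in².
0.6 F_u A_nv = 184.1 kips; 0.6 F_y A_gv = 205.3 kips → shear rupture governs the shear term.
R_n = 184.1 + 1.0 × 70 × 0.9141 = 248.1 kips.
Design strength φR_n = 0.75 × 248.1 = 186 kips.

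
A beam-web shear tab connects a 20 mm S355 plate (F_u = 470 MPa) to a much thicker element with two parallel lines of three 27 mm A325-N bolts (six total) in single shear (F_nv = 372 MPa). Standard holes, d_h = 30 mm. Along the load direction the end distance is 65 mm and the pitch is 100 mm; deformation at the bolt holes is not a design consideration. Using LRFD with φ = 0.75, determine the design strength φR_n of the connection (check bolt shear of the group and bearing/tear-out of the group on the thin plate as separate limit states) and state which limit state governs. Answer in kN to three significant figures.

958 kN (bolt shear governs)

Bolt shear: A_b = π·27²/4 = 572.6 mm²; R_n = 372 × 572.6 × 6 × 1 / 1000 = 1278 kN → 0.75 × 1278 = 958 kN.
Bearing (1.5 l_c t F_u ≤ 3.0 d t F_u): upper limit = 3.0·27·20·470 / 1000 = 761.4 kN.
  Edge l_c = 65 − 30/2 = 50 → r_n = 705 kN; interior l_c = 100 − 30 = 70 → r_n = 761.4 kN.
  R_n,bearing = 2·705 + 4·761.4 = 4456 kN → 0.75 × 4456 = 3340 kN.
Bolt shear governs: 958 kN.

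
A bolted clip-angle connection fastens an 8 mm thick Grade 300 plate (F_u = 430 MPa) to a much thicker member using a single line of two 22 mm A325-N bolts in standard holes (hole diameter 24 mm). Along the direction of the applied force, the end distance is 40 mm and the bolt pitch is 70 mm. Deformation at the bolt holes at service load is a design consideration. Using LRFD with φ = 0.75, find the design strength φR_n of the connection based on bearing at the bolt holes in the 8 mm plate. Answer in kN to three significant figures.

Per bolt r_n = 1.2 l_c t F_u ≤ 2.4 d t F_u; upper limit = 2.4 × 22 × 8 × 430 / 1000 = 181.6 kN.
Edge bolt: l_c = 40 − 24/2 = 28 mm → 1.2 × 28 × 8 × 430 / 1000 = 115.6 → r_n = 115.6 kN.
Interior bolts: l_c = 70 − 24 = 46 mm → 1.2 × 46 × 8 × 430 / 1000 = 189.9 → r_n = 181.6 kN.
R_n = 1 × 115.6 + 1 × 181.6 = 297.2 kN.
Design strength φR_n = 0.75 × 297.2 = 223 kN.

223 kN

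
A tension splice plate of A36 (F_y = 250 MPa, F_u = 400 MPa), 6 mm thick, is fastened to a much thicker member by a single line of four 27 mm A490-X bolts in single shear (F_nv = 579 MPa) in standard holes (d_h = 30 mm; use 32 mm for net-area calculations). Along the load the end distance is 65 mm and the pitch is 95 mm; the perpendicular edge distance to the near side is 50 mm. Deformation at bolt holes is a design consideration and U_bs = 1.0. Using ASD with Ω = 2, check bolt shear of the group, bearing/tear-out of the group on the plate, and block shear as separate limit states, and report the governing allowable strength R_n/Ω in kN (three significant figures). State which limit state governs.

Bolt shear: A_b = π·27²/4 = 572.6 mm²; R_n = 579 × 572.6 × 4 × 1 / 1000 = 1326 kN → 1326 / 2 = 663 kN.
Bearing: edge l_c = 50, r_n = 144 kN; interior l_c = 65, r_n = 155.5 kN; R_n = 144 + 3·155.5 = 610.6 kN → 305 kN.
Block shear: A_gv = 2100, A_nv = 1428, A_nt = 204 mm²; R_n = min(0.6F_uA_nv, 0.6F_yA_gv) + U_bs·F_u·A_nt = 396.6 kN → 198 kN.
Block shear governs: 198 kN.

198 kN (block shear governs)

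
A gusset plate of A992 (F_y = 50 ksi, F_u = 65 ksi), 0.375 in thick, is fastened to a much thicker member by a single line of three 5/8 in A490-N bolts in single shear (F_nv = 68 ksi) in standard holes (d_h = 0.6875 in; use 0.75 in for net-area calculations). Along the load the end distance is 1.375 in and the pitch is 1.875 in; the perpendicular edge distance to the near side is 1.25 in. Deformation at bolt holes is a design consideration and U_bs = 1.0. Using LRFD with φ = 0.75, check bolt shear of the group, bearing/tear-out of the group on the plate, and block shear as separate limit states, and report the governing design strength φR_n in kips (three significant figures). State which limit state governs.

Bolt shear: A_b = π·0.625²/4 = 0.3068 in²; R_n = 68 × 0.3068 × 3 × 1 = 62.59 kips → 0.75 × 62.59 = 46.9 kips.
Bearing: edge l_c = 1.031, r_n = 30.16 kips; interior l_c = 1.188, r_n = 34.73 kips; R_n = 30.16 + 2·34.73 = 99.63 kips → 74.7 kips.
Block shear: A_gv = 1.922, A_nv = 1.219, A_nt = 0.3281 in²; R_n = min(0.6F_uA_nv, 0.6F_yA_gv) + U_bs·F_u·A_nt = 68.86 kips → 51.6 kips.
Bolt shear governs: 46.9 kips.

46.9 kips (bolt shear governs)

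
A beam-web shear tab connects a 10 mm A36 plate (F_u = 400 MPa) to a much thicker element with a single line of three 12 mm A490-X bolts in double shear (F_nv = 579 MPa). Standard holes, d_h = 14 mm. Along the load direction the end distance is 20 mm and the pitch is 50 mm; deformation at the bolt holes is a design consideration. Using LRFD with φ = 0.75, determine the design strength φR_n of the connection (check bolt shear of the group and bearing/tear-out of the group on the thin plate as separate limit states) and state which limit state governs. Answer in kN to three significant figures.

220 kN (bearing governs)

Bolt shear: A_b = π·12²/4 = 113.1 mm²; R_n = 579 × 113.1 × 3 × 2 / 1000 = 392.9 kN → 0.75 × 392.9 = 295 kN.
Bearing (1.2 l_c t F_u ≤ 2.4 d t F_u): upper limit = 2.4·12·10·400 / 1000 = 115.2 kN.
  Edge l_c = 20 − 14/2 = 13 → r_n = 62.4 kN; interior l_c = 50 − 14 = 36 → r_n = 115.2 kN.
  R_n,bearing = 1·62.4 + 2·115.2 = 292.8 kN → 0.75 × 292.8 = 220 kN.
Bearing governs: 220 kN.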